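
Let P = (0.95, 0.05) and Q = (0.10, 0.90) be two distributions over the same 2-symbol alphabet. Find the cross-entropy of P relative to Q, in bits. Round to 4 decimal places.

3.1634 bits

H(P,Q) = −Σ p·log₂ q.
  −0.95·log₂(0.10) = 3.15583
  −0.05·log₂(0.90) = 0.00760
H(P,Q) = 3.1634 bits.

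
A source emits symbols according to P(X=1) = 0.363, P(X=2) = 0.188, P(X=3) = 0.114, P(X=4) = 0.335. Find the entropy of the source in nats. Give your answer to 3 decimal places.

1.296 nats

H(X) = −Σ p·ln p.
  −(0.363)·ln(0.363) = 0.3678
  −(0.188)·ln(0.188) = 0.3142
  −(0.114)·ln(0.114) = 0.2476
  −(0.335)·ln(0.335) = 0.3664
Sum: 0.3678 + 0.3142 + 0.2476 + 0.3664 = 1.296 nats.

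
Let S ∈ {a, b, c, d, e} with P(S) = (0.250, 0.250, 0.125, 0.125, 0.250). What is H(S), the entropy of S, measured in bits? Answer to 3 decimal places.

2.250 bits

H(S) = −Σ p·log₂ p.
  −(0.250)·log₂(0.250) = 0.5000
  −(0.250)·log₂(0.250) = 0.5000
  −(0.125)·log₂(0.125) = 0.3750
  −(0.125)·log₂(0.125) = 0.3750
  −(0.250)·log₂(0.250) = 0.5000
Sum: 0.5000 + 0.5000 + 0.3750 + 0.3750 + 0.5000 = 2.250 bits.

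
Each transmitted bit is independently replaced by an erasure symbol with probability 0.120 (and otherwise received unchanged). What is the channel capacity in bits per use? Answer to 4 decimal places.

Binary erasure channel: capacity C = 1 − ε.
C = 1 − 0.120 = 0.8800 bits per channel use.

0.8800 bits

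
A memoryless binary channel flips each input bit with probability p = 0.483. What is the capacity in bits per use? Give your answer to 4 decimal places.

Binary symmetric channel: C = 1 − h₂(ε) where h₂ is the binary entropy function.
h₂(0.483) = −0.483·log₂0.483 − 0.517·log₂0.517 = 0.9992.
C = 1 − 0.9992 = 0.0008 bits per channel use.

0.0008 bits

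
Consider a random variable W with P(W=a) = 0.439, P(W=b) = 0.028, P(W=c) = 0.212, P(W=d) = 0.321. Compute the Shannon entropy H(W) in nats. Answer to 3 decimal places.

H(W) = −Σ p·ln p.
  −(0.439)·ln(0.439) = 0.3614
  −(0.028)·ln(0.028) = 0.1001
  −(0.212)·ln(0.212) = 0.3288
  −(0.321)·ln(0.321) = 0.3648
Sum: 0.3614 + 0.1001 + 0.3288 + 0.3648 = 1.155 nats.

1.155 nats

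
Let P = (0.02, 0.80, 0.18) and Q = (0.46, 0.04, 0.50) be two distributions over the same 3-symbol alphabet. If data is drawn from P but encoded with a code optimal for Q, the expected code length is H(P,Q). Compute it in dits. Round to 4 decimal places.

1.1793 dits

H(P,Q) = −Σ p·log₁₀ q.
  −0.02·log₁₀(0.46) = 0.00674
  −0.80·log₁₀(0.04) = 1.11835
  −0.18·log₁₀(0.50) = 0.05419
H(P,Q) = 1.1793 dits.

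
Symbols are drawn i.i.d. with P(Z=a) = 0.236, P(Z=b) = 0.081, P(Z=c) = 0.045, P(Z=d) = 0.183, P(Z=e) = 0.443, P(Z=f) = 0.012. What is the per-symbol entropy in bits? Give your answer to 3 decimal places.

H(Z) = −Σ p·log₂ p.
  −(0.236)·log₂(0.236) = 0.4916
  −(0.081)·log₂(0.081) = 0.2937
  −(0.045)·log₂(0.045) = 0.2013
  −(0.183)·log₂(0.183) = 0.4484
  −(0.443)·log₂(0.443) = 0.5204
  −(0.012)·log₂(0.012) = 0.0766
Sum: 0.4916 + 0.2937 + 0.2013 + 0.4484 + 0.5204 + 0.0766 = 2.032 bits.

2.032 bits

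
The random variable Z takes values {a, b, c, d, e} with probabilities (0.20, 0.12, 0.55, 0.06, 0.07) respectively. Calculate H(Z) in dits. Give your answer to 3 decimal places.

H(Z) = −Σ p·log₁₀ p.
  −(0.20)·log₁₀(0.20) = 0.1398
  −(0.12)·log₁₀(0.12) = 0.1105
  −(0.55)·log₁₀(0.55) = 0.1428
  −(0.06)·log₁₀(0.06) = 0.0733
  −(0.07)·log₁₀(0.07) = 0.0808
Sum: 0.1398 + 0.1105 + 0.1428 + 0.0733 + 0.0808 = 0.547 dits.

0.547 dits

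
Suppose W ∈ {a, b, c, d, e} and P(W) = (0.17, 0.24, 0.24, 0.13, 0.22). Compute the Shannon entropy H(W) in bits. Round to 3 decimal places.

H(W) = −Σ p·log₂ p.
  −(0.17)·log₂(0.17) = 0.4346
  −(0.24)·log₂(0.24) = 0.4941
  −(0.24)·log₂(0.24) = 0.4941
  −(0.13)·log₂(0.13) = 0.3826
  −(0.22)·log₂(0.22) = 0.4806
Sum: 0.4346 + 0.4941 + 0.4941 + 0.3826 + 0.4806 = 2.286 bits.

2.286 bits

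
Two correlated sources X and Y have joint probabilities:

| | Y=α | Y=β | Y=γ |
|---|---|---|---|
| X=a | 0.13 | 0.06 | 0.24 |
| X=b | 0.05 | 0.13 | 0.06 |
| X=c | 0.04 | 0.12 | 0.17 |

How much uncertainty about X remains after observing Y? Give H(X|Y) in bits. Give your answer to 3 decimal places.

Chain rule: H(X|Y) = H(X,Y) − H(Y).
Marginals: p(X) = (0.4300, 0.2400, 0.3300), p(Y) = (0.2200, 0.3100, 0.4700).
H(X,Y) = 2.9500 bits; H(Y) = 1.5163 bits.
H(X|Y) = 2.9500 − 1.5163 = 1.434 bits.

1.434 bits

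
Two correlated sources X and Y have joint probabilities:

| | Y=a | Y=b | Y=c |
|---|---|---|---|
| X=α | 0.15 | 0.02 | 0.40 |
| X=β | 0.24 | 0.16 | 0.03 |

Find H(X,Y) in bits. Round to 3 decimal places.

H(X,Y) = −Σ p(x,y)·log₂ p(x,y) over all 6 cells.
  cell (α,a): −0.15·log₂0.15 = 0.4105
  cell (α,b): −0.02·log₂0.02 = 0.1129
  cell (α,c): −0.40·log₂0.40 = 0.5288
  cell (β,a): −0.24·log₂0.24 = 0.4941
  cell (β,b): −0.16·log₂0.16 = 0.4230
  cell (β,c): −0.03·log₂0.03 = 0.1518
Sum = 2.121 bits.

2.121 bits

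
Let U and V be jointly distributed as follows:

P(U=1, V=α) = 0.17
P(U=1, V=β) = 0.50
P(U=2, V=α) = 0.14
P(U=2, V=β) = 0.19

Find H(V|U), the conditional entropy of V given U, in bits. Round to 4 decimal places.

0.8720 bits

Chain rule: H(V|U) = H(U,V) − H(U).
Marginals: p(U) = (0.6700, 0.3300), p(V) = (0.3100, 0.6900).
H(U,V) = 1.7869 bits; H(U) = 0.9149 bits.
H(V|U) = 1.7869 − 0.9149 = 0.8720 bits.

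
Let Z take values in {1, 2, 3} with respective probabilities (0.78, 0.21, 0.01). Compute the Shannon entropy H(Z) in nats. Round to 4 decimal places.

0.5676 nats

H(Z) = −Σ p·ln p.
  −(0.78)·ln(0.78) = 0.19380
  −(0.21)·ln(0.21) = 0.32774
  −(0.01)·ln(0.01) = 0.04605
Sum: 0.19380 + 0.32774 + 0.04605 = 0.5676 nats.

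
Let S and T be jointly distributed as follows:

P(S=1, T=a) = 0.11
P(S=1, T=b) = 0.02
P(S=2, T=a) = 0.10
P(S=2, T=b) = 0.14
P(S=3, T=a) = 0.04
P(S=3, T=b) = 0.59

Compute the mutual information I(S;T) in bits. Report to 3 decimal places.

0.281 bits

Marginals: p(S) = (0.1300, 0.2400, 0.6300), p(T) = (0.2500, 0.7500).
I(S;T) = H(S) + H(T) − H(S,T).
H(S) = 1.2967, H(T) = 0.8113, H(S,T) = 1.8273.
I(S;T) = 1.2967 + 0.8113 − 1.8273 = 0.281 bits.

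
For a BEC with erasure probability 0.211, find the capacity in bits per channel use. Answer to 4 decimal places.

0.7890 bits

Binary erasure channel: capacity C = 1 − ε.
C = 1 − 0.211 = 0.7890 bits per channel use.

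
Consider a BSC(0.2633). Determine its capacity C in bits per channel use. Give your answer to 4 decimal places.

Binary symmetric channel: C = 1 − h₂(ε) where h₂ is the binary entropy function.
h₂(0.2633) = −0.2633·log₂0.2633 − 0.7367·log₂0.7367 = 0.8317.
C = 1 − 0.8317 = 0.1683 bits per channel use.

0.1683 bits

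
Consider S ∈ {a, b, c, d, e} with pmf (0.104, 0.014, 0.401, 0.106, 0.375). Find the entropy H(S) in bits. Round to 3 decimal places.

H(S) = −Σ p·log₂ p.
  −(0.104)·log₂(0.104) = 0.3396
  −(0.014)·log₂(0.014) = 0.0862
  −(0.401)·log₂(0.401) = 0.5286
  −(0.106)·log₂(0.106) = 0.3432
  −(0.375)·log₂(0.375) = 0.5306
Sum: 0.3396 + 0.0862 + 0.5286 + 0.3432 + 0.5306 = 1.828 bits.

1.828 bits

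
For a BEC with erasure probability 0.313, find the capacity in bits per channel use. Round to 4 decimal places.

Binary erasure channel: capacity C = 1 − ε.
C = 1 − 0.313 = 0.6870 bits per channel use.

0.6870 bits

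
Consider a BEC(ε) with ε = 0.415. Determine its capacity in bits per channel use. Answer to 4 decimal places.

0.5850 bits

Binary erasure channel: capacity C = 1 − ε.
C = 1 − 0.415 = 0.5850 bits per channel use.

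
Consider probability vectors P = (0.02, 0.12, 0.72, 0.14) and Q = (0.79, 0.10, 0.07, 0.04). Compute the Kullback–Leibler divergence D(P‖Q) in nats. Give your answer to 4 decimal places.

D(P‖Q) = Σ p·ln(p/q).
  0.02·ln(0.02/0.79) = -0.07353
  0.12·ln(0.12/0.10) = 0.02188
  0.72·ln(0.72/0.07) = 1.67814
  0.14·ln(0.14/0.04) = 0.17539
D(P‖Q) = 1.8019 nats.

1.8019 nats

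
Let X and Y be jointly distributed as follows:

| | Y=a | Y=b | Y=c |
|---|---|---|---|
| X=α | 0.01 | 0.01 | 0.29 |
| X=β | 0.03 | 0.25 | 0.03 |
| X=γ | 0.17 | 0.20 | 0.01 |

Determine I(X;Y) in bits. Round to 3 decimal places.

0.674 bits

Marginals: p(X) = (0.3100, 0.3100, 0.3800), p(Y) = (0.2100, 0.4600, 0.3300).
I(X;Y) = H(X) + H(Y) − H(X,Y).
H(X) = 1.5780, H(Y) = 1.5160, H(X,Y) = 2.4197.
I(X;Y) = 1.5780 + 1.5160 − 2.4197 = 0.674 bits.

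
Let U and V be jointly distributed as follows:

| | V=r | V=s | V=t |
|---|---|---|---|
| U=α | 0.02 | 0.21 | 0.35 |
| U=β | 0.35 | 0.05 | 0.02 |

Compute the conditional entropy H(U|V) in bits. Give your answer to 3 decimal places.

Chain rule: H(U|V) = H(U,V) − H(V).
Marginals: p(U) = (0.5800, 0.4200), p(V) = (0.3700, 0.2600, 0.3700).
H(U,V) = 1.9749 bits; H(V) = 1.5667 bits.
H(U|V) = 1.9749 − 1.5667 = 0.408 bits.

0.408 bits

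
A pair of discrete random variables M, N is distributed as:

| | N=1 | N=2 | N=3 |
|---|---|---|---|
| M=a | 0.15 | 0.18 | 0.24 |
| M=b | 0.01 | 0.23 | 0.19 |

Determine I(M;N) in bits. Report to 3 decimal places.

Marginals: p(M) = (0.5700, 0.4300), p(N) = (0.1600, 0.4100, 0.4300).
I(M;N) = H(M) + H(N) − H(M,N).
H(M) = 0.9858, H(N) = 1.4740, H(M,N) = 2.3593.
I(M;N) = 0.9858 + 1.4740 − 2.3593 = 0.100 bits.

0.100 bits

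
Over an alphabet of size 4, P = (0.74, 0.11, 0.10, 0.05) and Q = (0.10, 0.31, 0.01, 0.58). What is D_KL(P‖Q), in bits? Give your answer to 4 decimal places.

D(P‖Q) = Σ p·log₂(p/q).
  0.74·log₂(0.74/0.10) = 2.13677
  0.11·log₂(0.11/0.31) = -0.16442
  0.10·log₂(0.10/0.01) = 0.33219
  0.05·log₂(0.05/0.58) = -0.17680
D(P‖Q) = 2.1277 bits.

2.1277 bits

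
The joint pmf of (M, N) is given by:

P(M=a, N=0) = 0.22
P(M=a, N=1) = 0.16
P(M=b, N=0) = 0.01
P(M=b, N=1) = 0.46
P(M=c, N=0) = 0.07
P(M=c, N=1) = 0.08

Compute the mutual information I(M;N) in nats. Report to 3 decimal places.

Marginals: p(M) = (0.3800, 0.4700, 0.1500), p(N) = (0.3000, 0.7000).
I(M;N) = H(M) + H(N) − H(M,N).
H(M) = 1.0071, H(N) = 0.6109, H(M,N) = 1.4178.
I(M;N) = 1.0071 + 0.6109 − 1.4178 = 0.200 nats.

0.200 nats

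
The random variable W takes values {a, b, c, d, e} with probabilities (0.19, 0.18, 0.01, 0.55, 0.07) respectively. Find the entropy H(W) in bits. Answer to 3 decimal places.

1.710 bits

H(W) = −Σ p·log₂ p.
  −(0.19)·log₂(0.19) = 0.4552
  −(0.18)·log₂(0.18) = 0.4453
  −(0.01)·log₂(0.01) = 0.0664
  −(0.55)·log₂(0.55) = 0.4744
  −(0.07)·log₂(0.07) = 0.2686
Sum: 0.4552 + 0.4453 + 0.0664 + 0.4744 + 0.2686 = 1.710 bits.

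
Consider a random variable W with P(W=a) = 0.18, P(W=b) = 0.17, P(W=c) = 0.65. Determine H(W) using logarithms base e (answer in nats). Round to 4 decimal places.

0.8899 nats

H(W) = −Σ p·ln p.
  −(0.18)·ln(0.18) = 0.30866
  −(0.17)·ln(0.17) = 0.30123
  −(0.65)·ln(0.65) = 0.28001
Sum: 0.30866 + 0.30123 + 0.28001 = 0.8899 nats.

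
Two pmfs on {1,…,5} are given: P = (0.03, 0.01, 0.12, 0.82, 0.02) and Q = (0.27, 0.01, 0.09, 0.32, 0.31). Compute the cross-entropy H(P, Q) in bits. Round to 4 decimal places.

H(P,Q) = −Σ p·log₂ q.
  −0.03·log₂(0.27) = 0.05667
  −0.01·log₂(0.01) = 0.06644
  −0.12·log₂(0.09) = 0.41687
  −0.82·log₂(0.32) = 1.34796
  −0.02·log₂(0.31) = 0.03379
H(P,Q) = 1.9217 bits.

1.9217 bits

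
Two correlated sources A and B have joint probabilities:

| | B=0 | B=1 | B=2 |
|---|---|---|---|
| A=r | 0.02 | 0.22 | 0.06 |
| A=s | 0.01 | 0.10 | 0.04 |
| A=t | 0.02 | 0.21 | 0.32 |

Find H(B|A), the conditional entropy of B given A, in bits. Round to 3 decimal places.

1.127 bits

Chain rule: H(B|A) = H(A,B) − H(A).
Marginals: p(A) = (0.3000, 0.1500, 0.5500), p(B) = (0.0500, 0.5300, 0.4200).
H(A,B) = 2.5331 bits; H(A) = 1.4060 bits.
H(B|A) = 2.5331 − 1.4060 = 1.127 bits.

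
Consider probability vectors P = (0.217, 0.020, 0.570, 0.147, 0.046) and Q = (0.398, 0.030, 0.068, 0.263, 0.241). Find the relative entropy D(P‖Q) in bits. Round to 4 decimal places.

1.3135 bits

D(P‖Q) = Σ p·log₂(p/q).
  0.217·log₂(0.217/0.398) = -0.18989
  0.020·log₂(0.020/0.030) = -0.01170
  0.570·log₂(0.570/0.068) = 1.74839
  0.147·log₂(0.147/0.263) = -0.12337
  0.046·log₂(0.046/0.241) = -0.10991
D(P‖Q) = 1.3135 bits.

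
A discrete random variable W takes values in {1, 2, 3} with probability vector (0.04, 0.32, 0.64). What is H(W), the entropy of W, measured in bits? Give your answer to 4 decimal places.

H(W) = −Σ p·log₂ p.
  −(0.04)·log₂(0.04) = 0.18575
  −(0.32)·log₂(0.32) = 0.52603
  −(0.64)·log₂(0.64) = 0.41207
Sum: 0.18575 + 0.52603 + 0.41207 = 1.1239 bits.

1.1239 bits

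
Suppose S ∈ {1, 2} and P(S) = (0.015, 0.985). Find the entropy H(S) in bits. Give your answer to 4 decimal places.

0.1124 bits

H(S) = −Σ p·log₂ p.
  −(0.015)·log₂(0.015) = 0.09088
  −(0.985)·log₂(0.985) = 0.02148
Sum: 0.09088 + 0.02148 = 0.1124 bits.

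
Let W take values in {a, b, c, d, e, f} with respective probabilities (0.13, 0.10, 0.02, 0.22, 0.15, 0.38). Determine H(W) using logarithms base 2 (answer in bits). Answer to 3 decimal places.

H(W) = −Σ p·log₂ p.
  −(0.13)·log₂(0.13) = 0.3826
  −(0.10)·log₂(0.10) = 0.3322
  −(0.02)·log₂(0.02) = 0.1129
  −(0.22)·log₂(0.22) = 0.4806
  −(0.15)·log₂(0.15) = 0.4105
  −(0.38)·log₂(0.38) = 0.5305
Sum: 0.3826 + 0.3322 + 0.1129 + 0.4806 + 0.4105 + 0.5305 = 2.249 bits.

2.249 bits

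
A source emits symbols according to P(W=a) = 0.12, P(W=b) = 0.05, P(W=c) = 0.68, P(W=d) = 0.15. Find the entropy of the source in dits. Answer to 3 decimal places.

0.413 dits

H(W) = −Σ p·log₁₀ p.
  −(0.12)·log₁₀(0.12) = 0.1105
  −(0.05)·log₁₀(0.05) = 0.0651
  −(0.68)·log₁₀(0.68) = 0.1139
  −(0.15)·log₁₀(0.15) = 0.1236
Sum: 0.1105 + 0.0651 + 0.1139 + 0.1236 = 0.413 dits.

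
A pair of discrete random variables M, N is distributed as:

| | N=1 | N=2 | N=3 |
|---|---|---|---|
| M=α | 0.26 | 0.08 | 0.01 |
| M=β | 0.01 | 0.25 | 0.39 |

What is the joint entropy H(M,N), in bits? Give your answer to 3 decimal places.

1.959 bits

H(M,N) = −Σ p(x,y)·log₂ p(x,y) over all 6 cells.
  cell (α,1): −0.26·log₂0.26 = 0.5053
  cell (α,2): −0.08·log₂0.08 = 0.2915
  cell (α,3): −0.01·log₂0.01 = 0.0664
  cell (β,1): −0.01·log₂0.01 = 0.0664
  cell (β,2): −0.25·log₂0.25 = 0.5000
  cell (β,3): −0.39·log₂0.39 = 0.5298
Sum = 1.959 bits.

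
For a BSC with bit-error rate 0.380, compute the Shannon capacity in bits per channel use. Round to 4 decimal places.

Binary symmetric channel: C = 1 − h₂(ε) where h₂ is the binary entropy function.
h₂(0.380) = −0.380·log₂0.380 − 0.620·log₂0.620 = 0.9580.
C = 1 − 0.9580 = 0.0420 bits per channel use.

0.0420 bits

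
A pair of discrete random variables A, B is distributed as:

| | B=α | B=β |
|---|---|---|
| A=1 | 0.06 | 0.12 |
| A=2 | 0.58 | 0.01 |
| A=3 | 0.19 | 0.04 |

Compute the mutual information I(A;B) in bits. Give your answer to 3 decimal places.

0.266 bits

Marginals: p(A) = (0.1800, 0.5900, 0.2300), p(B) = (0.8300, 0.1700).
I(A;B) = Σ p(x,y)·log₂[p(x,y)/(p(x)p(y))].
  (1,α): 0.06·log₂(0.4016) = -0.0790
  (1,β): 0.12·log₂(3.9216) = 0.2366
  (2,α): 0.58·log₂(1.1844) = 0.1416
  (2,β): 0.01·log₂(0.0997) = -0.0333
  (3,α): 0.19·log₂(0.9953) = -0.0013
  (3,β): 0.04·log₂(1.0230) = 0.0013
Sum = 0.266 bits.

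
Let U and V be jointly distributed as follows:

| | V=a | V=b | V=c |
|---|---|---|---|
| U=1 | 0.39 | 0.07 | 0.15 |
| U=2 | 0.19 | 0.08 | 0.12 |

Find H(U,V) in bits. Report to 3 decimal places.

2.323 bits

H(U,V) = −Σ p(x,y)·log₂ p(x,y) over all 6 cells.
  cell (1,a): −0.39·log₂0.39 = 0.5298
  cell (1,b): −0.07·log₂0.07 = 0.2686
  cell (1,c): −0.15·log₂0.15 = 0.4105
  cell (2,a): −0.19·log₂0.19 = 0.4552
  cell (2,b): −0.08·log₂0.08 = 0.2915
  cell (2,c): −0.12·log₂0.12 = 0.3671
Sum = 2.323 bits.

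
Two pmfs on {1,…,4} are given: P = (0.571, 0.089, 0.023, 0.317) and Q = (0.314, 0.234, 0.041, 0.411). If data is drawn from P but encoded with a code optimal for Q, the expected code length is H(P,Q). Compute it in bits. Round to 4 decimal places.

H(P,Q) = −Σ p·log₂ q.
  −0.571·log₂(0.314) = 0.95423
  −0.089·log₂(0.234) = 0.18649
  −0.023·log₂(0.041) = 0.10599
  −0.317·log₂(0.411) = 0.40664
H(P,Q) = 1.6534 bits.

1.6534 bits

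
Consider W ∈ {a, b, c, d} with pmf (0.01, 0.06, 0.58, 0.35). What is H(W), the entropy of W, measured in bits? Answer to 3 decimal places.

1.296 bits

H(W) = −Σ p·log₂ p.
  −(0.01)·log₂(0.01) = 0.0664
  −(0.06)·log₂(0.06) = 0.2435
  −(0.58)·log₂(0.58) = 0.4558
  −(0.35)·log₂(0.35) = 0.5301
Sum: 0.0664 + 0.2435 + 0.4558 + 0.5301 = 1.296 bits.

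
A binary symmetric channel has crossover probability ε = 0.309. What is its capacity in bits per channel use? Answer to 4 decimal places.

Binary symmetric channel: C = 1 − h₂(ε) where h₂ is the binary entropy function.
h₂(0.309) = −0.309·log₂0.309 − 0.691·log₂0.691 = 0.8920.
C = 1 − 0.8920 = 0.1080 bits per channel use.

0.1080 bits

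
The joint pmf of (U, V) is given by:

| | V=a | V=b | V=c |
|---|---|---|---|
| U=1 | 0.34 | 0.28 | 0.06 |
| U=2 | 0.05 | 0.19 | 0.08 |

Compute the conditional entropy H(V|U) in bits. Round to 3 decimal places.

Marginals: p(U) = (0.6800, 0.3200), p(V) = (0.3900, 0.4700, 0.1400).
H(V|U) = Σ p(U) · H(V|U=·).
  U=1: p=0.6800, H(V|U=1) = 1.3361
  U=2: p=0.3200, H(V|U=2) = 1.3650
Weighted sum = 1.345 bits.

1.345 bits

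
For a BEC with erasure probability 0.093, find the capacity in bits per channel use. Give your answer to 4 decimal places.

Binary erasure channel: capacity C = 1 − ε.
C = 1 − 0.093 = 0.9070 bits per channel use.

0.9070 bits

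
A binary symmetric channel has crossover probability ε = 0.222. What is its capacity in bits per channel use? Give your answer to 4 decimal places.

0.2362 bits

Binary symmetric channel: C = 1 − h₂(ε) where h₂ is the binary entropy function.
h₂(0.222) = −0.222·log₂0.222 − 0.778·log₂0.778 = 0.7638.
C = 1 − 0.7638 = 0.2362 bits per channel use.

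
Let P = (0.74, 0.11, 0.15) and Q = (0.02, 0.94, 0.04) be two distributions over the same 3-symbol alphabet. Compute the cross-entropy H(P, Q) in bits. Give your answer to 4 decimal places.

H(P,Q) = −Σ p·log₂ q.
  −0.74·log₂(0.02) = 4.17645
  −0.11·log₂(0.94) = 0.00982
  −0.15·log₂(0.04) = 0.69658
H(P,Q) = 4.8829 bits.

4.8829 bits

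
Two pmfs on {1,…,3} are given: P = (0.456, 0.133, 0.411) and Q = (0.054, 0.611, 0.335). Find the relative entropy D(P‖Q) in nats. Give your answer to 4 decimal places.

0.8541 nats

D(P‖Q) = Σ p·ln(p/q).
  0.456·ln(0.456/0.054) = 0.97288
  0.133·ln(0.133/0.611) = -0.20279
  0.411·ln(0.411/0.335) = 0.08403
D(P‖Q) = 0.8541 nats.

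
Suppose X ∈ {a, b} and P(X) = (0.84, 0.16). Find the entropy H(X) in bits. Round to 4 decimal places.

H(X) = −Σ p·log₂ p.
  −(0.84)·log₂(0.84) = 0.21129
  −(0.16)·log₂(0.16) = 0.42302
Sum: 0.21129 + 0.42302 = 0.6343 bits.

0.6343 bits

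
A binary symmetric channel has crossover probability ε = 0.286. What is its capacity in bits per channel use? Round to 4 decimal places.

Binary symmetric channel: C = 1 − h₂(ε) where h₂ is the binary entropy function.
h₂(0.286) = −0.286·log₂0.286 − 0.714·log₂0.714 = 0.8635.
C = 1 − 0.8635 = 0.1365 bits per channel use.

0.1365 bits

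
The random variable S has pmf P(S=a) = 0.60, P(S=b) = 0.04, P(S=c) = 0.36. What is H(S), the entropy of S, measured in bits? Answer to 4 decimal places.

H(S) = −Σ p·log₂ p.
  −(0.60)·log₂(0.60) = 0.44218
  −(0.04)·log₂(0.04) = 0.18575
  −(0.36)·log₂(0.36) = 0.53062
Sum: 0.44218 + 0.18575 + 0.53062 = 1.1585 bits.

1.1585 bits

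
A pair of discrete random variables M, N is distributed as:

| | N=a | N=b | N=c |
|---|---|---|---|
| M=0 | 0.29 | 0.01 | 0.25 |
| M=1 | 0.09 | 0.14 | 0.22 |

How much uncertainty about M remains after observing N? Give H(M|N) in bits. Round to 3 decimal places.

0.822 bits

Chain rule: H(M|N) = H(M,N) − H(N).
Marginals: p(M) = (0.5500, 0.4500), p(N) = (0.3800, 0.1500, 0.4700).
H(M,N) = 2.2747 bits; H(N) = 1.4530 bits.
H(M|N) = 2.2747 − 1.4530 = 0.822 bits.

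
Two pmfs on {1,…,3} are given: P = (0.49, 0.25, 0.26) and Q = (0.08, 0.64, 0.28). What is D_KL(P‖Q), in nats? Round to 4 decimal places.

0.6338 nats

D(P‖Q) = Σ p·ln(p/q).
  0.49·ln(0.49/0.08) = 0.88807
  0.25·ln(0.25/0.64) = -0.23500
  0.26·ln(0.26/0.28) = -0.01927
D(P‖Q) = 0.6338 nats.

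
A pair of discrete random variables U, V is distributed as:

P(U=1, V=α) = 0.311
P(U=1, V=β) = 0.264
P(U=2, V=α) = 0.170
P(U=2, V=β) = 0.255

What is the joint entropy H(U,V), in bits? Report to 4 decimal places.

H(U,V) = −Σ p(x,y)·log₂ p(x,y) over all 4 cells.
  cell (1,α): −0.311·log₂0.311 = 0.52404
  cell (1,β): −0.264·log₂0.264 = 0.50725
  cell (2,α): −0.170·log₂0.170 = 0.43459
  cell (2,β): −0.255·log₂0.255 = 0.50271
Sum = 1.9686 bits.

1.9686 bits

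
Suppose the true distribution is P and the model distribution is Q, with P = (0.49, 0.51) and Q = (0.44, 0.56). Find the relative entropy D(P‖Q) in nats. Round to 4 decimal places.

0.0050 nats

D(P‖Q) = Σ p·ln(p/q).
  0.49·ln(0.49/0.44) = 0.05274
  0.51·ln(0.51/0.56) = -0.04770
D(P‖Q) = 0.0050 nats.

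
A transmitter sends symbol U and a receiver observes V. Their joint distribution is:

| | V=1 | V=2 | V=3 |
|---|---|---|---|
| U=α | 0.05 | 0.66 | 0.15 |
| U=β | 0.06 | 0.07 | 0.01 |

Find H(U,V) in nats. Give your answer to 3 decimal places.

1.110 nats

H(U,V) = −Σ p(x,y)·ln p(x,y) over all 6 cells.
  cell (α,1): −0.05·ln0.05 = 0.1498
  cell (α,2): −0.66·ln0.66 = 0.2742
  cell (α,3): −0.15·ln0.15 = 0.2846
  cell (β,1): −0.06·ln0.06 = 0.1688
  cell (β,2): −0.07·ln0.07 = 0.1861
  cell (β,3): −0.01·ln0.01 = 0.0461
Sum = 1.110 nats.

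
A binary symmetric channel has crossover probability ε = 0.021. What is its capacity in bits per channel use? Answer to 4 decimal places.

0.8530 bits

Binary symmetric channel: C = 1 − h₂(ε) where h₂ is the binary entropy function.
h₂(0.021) = −0.021·log₂0.021 − 0.979·log₂0.979 = 0.1470.
C = 1 − 0.1470 = 0.8530 bits per channel use.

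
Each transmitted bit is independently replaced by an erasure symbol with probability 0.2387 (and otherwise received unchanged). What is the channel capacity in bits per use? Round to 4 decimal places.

Binary erasure channel: capacity C = 1 − ε.
C = 1 − 0.2387 = 0.7613 bits per channel use.

0.7613 bits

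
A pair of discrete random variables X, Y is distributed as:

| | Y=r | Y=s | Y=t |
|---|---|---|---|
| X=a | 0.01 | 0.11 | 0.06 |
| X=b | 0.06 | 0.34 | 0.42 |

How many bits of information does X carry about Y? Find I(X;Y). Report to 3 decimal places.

Marginals: p(X) = (0.1800, 0.8200), p(Y) = (0.0700, 0.4500, 0.4800).
I(X;Y) = H(X) + H(Y) − H(X,Y).
H(X) = 0.6801, H(Y) = 1.2952, H(X,Y) = 1.9586.
I(X;Y) = 0.6801 + 1.2952 − 1.9586 = 0.017 bits.

0.017 bits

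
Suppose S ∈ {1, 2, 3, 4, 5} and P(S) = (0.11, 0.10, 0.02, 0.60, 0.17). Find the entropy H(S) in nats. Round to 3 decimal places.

1.159 nats

H(S) = −Σ p·ln p.
  −(0.11)·ln(0.11) = 0.2428
  −(0.10)·ln(0.10) = 0.2303
  −(0.02)·ln(0.02) = 0.0782
  −(0.60)·ln(0.60) = 0.3065
  −(0.17)·ln(0.17) = 0.3012
Sum: 0.2428 + 0.2303 + 0.0782 + 0.3065 + 0.3012 = 1.159 nats.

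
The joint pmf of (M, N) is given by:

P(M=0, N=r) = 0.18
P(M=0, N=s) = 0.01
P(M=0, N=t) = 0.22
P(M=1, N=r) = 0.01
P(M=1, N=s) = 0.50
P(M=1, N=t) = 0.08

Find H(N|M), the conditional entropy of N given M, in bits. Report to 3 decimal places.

0.874 bits

Marginals: p(M) = (0.4100, 0.5900), p(N) = (0.1900, 0.5100, 0.3000).
H(N|M) = Σ p(M) · H(N|M=·).
  M=0: p=0.4100, H(N|M=0) = 1.1340
  M=1: p=0.5900, H(N|M=1) = 0.6929
Weighted sum = 0.874 bits.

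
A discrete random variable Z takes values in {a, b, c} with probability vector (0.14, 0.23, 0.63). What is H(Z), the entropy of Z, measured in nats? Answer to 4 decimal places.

0.9044 nats

H(Z) = −Σ p·ln p.
  −(0.14)·ln(0.14) = 0.27526
  −(0.23)·ln(0.23) = 0.33803
  −(0.63)·ln(0.63) = 0.29108
Sum: 0.27526 + 0.33803 + 0.29108 = 0.9044 nats.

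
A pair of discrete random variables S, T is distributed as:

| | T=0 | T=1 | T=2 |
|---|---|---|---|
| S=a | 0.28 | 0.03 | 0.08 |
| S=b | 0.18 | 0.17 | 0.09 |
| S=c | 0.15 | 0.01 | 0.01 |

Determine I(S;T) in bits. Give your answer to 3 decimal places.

Marginals: p(S) = (0.3900, 0.4400, 0.1700), p(T) = (0.6100, 0.2100, 0.1800).
I(S;T) = H(S) + H(T) − H(S,T).
H(S) = 1.4855, H(T) = 1.3531, H(S,T) = 2.6935.
I(S;T) = 1.4855 + 1.3531 − 2.6935 = 0.145 bits.

0.145 bits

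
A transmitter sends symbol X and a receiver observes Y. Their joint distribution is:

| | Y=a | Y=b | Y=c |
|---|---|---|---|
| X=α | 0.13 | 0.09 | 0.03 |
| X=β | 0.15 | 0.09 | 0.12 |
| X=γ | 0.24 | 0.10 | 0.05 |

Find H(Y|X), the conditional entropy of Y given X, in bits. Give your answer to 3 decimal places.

1.419 bits

Chain rule: H(Y|X) = H(X,Y) − H(X).
Marginals: p(X) = (0.2500, 0.3600, 0.3900), p(Y) = (0.5200, 0.2800, 0.2000).
H(X,Y) = 2.9798 bits; H(X) = 1.5604 bits.
H(Y|X) = 2.9798 − 1.5604 = 1.419 bits.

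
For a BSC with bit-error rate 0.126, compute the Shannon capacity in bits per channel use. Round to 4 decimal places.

0.4536 bits

Binary symmetric channel: C = 1 − h₂(ε) where h₂ is the binary entropy function.
h₂(0.126) = −0.126·log₂0.126 − 0.874·log₂0.874 = 0.5464.
C = 1 − 0.5464 = 0.4536 bits per channel use.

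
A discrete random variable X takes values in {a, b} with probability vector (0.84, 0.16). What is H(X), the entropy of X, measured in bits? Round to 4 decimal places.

0.6343 bits

H(X) = −Σ p·log₂ p.
  −(0.84)·log₂(0.84) = 0.21129
  −(0.16)·log₂(0.16) = 0.42302
Sum: 0.21129 + 0.42302 = 0.6343 bits.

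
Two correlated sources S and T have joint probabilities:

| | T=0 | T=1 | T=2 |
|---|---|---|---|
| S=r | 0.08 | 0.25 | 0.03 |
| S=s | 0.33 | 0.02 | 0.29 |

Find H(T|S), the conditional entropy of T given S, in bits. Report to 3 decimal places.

1.159 bits

Marginals: p(S) = (0.3600, 0.6400), p(T) = (0.4100, 0.2700, 0.3200).
H(T|S) = Σ p(S) · H(T|S=·).
  S=r: p=0.3600, H(T|S=r) = 1.1463
  S=s: p=0.6400, H(T|S=s) = 1.1665
Weighted sum = 1.159 bits.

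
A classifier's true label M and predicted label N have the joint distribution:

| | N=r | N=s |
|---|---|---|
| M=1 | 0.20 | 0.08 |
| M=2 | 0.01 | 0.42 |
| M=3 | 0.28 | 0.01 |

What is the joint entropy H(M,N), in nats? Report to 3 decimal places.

1.337 nats

H(M,N) = −Σ p(x,y)·ln p(x,y) over all 6 cells.
  cell (1,r): −0.20·ln0.20 = 0.3219
  cell (1,s): −0.08·ln0.08 = 0.2021
  cell (2,r): −0.01·ln0.01 = 0.0461
  cell (2,s): −0.42·ln0.42 = 0.3644
  cell (3,r): −0.28·ln0.28 = 0.3564
  cell (3,s): −0.01·ln0.01 = 0.0461
Sum = 1.337 nats.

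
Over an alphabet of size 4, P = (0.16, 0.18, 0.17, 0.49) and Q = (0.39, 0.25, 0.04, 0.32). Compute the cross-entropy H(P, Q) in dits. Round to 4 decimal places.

0.6539 dits

H(P,Q) = −Σ p·log₁₀ q.
  −0.16·log₁₀(0.39) = 0.06543
  −0.18·log₁₀(0.25) = 0.10837
  −0.17·log₁₀(0.04) = 0.23765
  −0.49·log₁₀(0.32) = 0.24248
H(P,Q) = 0.6539 dits.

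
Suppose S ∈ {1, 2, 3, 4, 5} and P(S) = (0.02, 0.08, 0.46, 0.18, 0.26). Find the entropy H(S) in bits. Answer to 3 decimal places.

H(S) = −Σ p·log₂ p.
  −(0.02)·log₂(0.02) = 0.1129
  −(0.08)·log₂(0.08) = 0.2915
  −(0.46)·log₂(0.46) = 0.5153
  −(0.18)·log₂(0.18) = 0.4453
  −(0.26)·log₂(0.26) = 0.5053
Sum: 0.1129 + 0.2915 + 0.5153 + 0.4453 + 0.5053 = 1.870 bits.

1.870 bits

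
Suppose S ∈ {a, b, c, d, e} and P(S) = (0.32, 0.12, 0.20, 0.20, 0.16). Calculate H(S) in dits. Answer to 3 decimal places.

H(S) = −Σ p·log₁₀ p.
  −(0.32)·log₁₀(0.32) = 0.1584
  −(0.12)·log₁₀(0.12) = 0.1105
  −(0.20)·log₁₀(0.20) = 0.1398
  −(0.20)·log₁₀(0.20) = 0.1398
  −(0.16)·log₁₀(0.16) = 0.1273
Sum: 0.1584 + 0.1105 + 0.1398 + 0.1398 + 0.1273 = 0.676 dits.

0.676 dits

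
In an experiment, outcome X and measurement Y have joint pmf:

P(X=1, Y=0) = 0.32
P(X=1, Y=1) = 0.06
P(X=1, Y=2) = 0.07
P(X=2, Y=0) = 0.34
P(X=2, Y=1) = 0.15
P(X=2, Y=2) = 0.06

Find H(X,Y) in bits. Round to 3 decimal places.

2.221 bits

H(X,Y) = −Σ p(x,y)·log₂ p(x,y) over all 6 cells.
  cell (1,0): −0.32·log₂0.32 = 0.5260
  cell (1,1): −0.06·log₂0.06 = 0.2435
  cell (1,2): −0.07·log₂0.07 = 0.2686
  cell (2,0): −0.34·log₂0.34 = 0.5292
  cell (2,1): −0.15·log₂0.15 = 0.4105
  cell (2,2): −0.06·log₂0.06 = 0.2435
Sum = 2.221 bits.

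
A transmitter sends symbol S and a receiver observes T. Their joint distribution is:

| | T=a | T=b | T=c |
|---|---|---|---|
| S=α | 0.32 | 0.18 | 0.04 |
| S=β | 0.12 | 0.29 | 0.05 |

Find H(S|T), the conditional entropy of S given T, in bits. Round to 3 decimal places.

Chain rule: H(S|T) = H(S,T) − H(T).
Marginals: p(S) = (0.5400, 0.4600), p(T) = (0.4400, 0.4700, 0.0900).
H(S,T) = 2.2582 bits; H(T) = 1.3458 bits.
H(S|T) = 2.2582 − 1.3458 = 0.912 bits.

0.912 bits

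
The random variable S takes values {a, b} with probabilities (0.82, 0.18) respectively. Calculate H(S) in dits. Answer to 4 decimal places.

0.2047 dits

H(S) = −Σ p·log₁₀ p.
  −(0.82)·log₁₀(0.82) = 0.07067
  −(0.18)·log₁₀(0.18) = 0.13405
Sum: 0.07067 + 0.13405 = 0.2047 dits.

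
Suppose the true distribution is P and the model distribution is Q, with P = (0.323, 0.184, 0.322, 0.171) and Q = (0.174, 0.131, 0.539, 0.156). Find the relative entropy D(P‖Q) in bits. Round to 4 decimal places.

D(P‖Q) = Σ p·log₂(p/q).
  0.323·log₂(0.323/0.174) = 0.28826
  0.184·log₂(0.184/0.131) = 0.09019
  0.322·log₂(0.322/0.539) = -0.23932
  0.171·log₂(0.171/0.156) = 0.02265
D(P‖Q) = 0.1618 bits.

0.1618 bits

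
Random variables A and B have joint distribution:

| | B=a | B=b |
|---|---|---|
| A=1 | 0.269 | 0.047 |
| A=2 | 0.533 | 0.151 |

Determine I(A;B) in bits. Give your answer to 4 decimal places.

Marginals: p(A) = (0.3160, 0.6840), p(B) = (0.8020, 0.1980).
I(A;B) = Σ p(x,y)·log₂[p(x,y)/(p(x)p(y))].
  (1,a): 0.269·log₂(1.0614) = 0.02314
  (1,b): 0.047·log₂(0.7512) = -0.01940
  (2,a): 0.533·log₂(0.9716) = -0.02214
  (2,b): 0.151·log₂(1.1150) = 0.02370
Sum = 0.0053 bits.

0.0053 bits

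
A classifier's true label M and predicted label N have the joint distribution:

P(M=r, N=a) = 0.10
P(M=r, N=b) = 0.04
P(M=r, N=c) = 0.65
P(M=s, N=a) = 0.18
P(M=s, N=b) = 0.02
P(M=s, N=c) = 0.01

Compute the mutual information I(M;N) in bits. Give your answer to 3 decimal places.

Marginals: p(M) = (0.7900, 0.2100), p(N) = (0.2800, 0.0600, 0.6600).
I(M;N) = H(M) + H(N) − H(M,N).
H(M) = 0.7415, H(N) = 1.1534, H(M,N) = 1.5465.
I(M;N) = 0.7415 + 1.1534 − 1.5465 = 0.348 bits.

0.348 bits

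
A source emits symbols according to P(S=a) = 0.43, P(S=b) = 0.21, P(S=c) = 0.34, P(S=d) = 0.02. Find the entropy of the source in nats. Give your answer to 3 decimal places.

1.136 nats

H(S) = −Σ p·ln p.
  −(0.43)·ln(0.43) = 0.3629
  −(0.21)·ln(0.21) = 0.3277
  −(0.34)·ln(0.34) = 0.3668
  −(0.02)·ln(0.02) = 0.0782
Sum: 0.3629 + 0.3277 + 0.3668 + 0.0782 = 1.136 nats.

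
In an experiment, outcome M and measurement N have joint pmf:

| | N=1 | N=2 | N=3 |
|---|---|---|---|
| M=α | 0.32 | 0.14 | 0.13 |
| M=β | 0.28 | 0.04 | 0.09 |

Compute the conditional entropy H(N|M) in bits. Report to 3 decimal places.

1.342 bits

Chain rule: H(N|M) = H(M,N) − H(M).
Marginals: p(M) = (0.5900, 0.4100), p(N) = (0.6000, 0.1800, 0.2200).
H(M,N) = 2.3184 bits; H(M) = 0.9765 bits.
H(N|M) = 2.3184 − 0.9765 = 1.342 bits.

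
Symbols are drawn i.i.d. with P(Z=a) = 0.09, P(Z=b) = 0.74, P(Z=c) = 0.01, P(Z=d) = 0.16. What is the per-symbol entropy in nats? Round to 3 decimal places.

H(Z) = −Σ p·ln p.
  −(0.09)·ln(0.09) = 0.2167
  −(0.74)·ln(0.74) = 0.2228
  −(0.01)·ln(0.01) = 0.0461
  −(0.16)·ln(0.16) = 0.2932
Sum: 0.2167 + 0.2228 + 0.0461 + 0.2932 = 0.779 nats.

0.779 nats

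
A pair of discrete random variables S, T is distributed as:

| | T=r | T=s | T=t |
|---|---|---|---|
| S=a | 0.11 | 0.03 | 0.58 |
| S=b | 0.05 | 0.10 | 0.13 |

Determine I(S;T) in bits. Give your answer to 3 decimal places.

0.123 bits

Marginals: p(S) = (0.7200, 0.2800), p(T) = (0.1600, 0.1300, 0.7100).
I(S;T) = Σ p(x,y)·log₂[p(x,y)/(p(x)p(y))].
  (a,r): 0.11·log₂(0.9549) = -0.0073
  (a,s): 0.03·log₂(0.3205) = -0.0492
  (a,t): 0.58·log₂(1.1346) = 0.1057
  (b,r): 0.05·log₂(1.1161) = 0.0079
  (b,s): 0.10·log₂(2.7473) = 0.1458
  (b,t): 0.13·log₂(0.6539) = -0.0797
Sum = 0.123 bits.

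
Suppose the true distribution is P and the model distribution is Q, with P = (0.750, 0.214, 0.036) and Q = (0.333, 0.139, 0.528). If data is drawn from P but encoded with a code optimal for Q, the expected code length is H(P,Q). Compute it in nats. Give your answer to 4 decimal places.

H(P,Q) = −Σ p·ln q.
  −0.750·ln(0.333) = 0.82471
  −0.214·ln(0.139) = 0.42228
  −0.036·ln(0.528) = 0.02299
H(P,Q) = 1.2700 nats.

1.2700 nats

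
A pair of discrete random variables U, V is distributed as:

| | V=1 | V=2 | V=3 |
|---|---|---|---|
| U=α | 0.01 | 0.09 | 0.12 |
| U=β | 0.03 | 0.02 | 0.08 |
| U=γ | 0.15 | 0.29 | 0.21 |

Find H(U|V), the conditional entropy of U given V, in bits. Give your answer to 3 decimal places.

Marginals: p(U) = (0.2200, 0.1300, 0.6500), p(V) = (0.1900, 0.4000, 0.4100).
H(U|V) = Σ p(V) · H(U|V=·).
  V=1: p=0.1900, H(U|V=1) = 0.9133
  V=2: p=0.4000, H(U|V=2) = 1.0367
  V=3: p=0.4100, H(U|V=3) = 1.4732
Weighted sum = 1.192 bits.

1.192 bits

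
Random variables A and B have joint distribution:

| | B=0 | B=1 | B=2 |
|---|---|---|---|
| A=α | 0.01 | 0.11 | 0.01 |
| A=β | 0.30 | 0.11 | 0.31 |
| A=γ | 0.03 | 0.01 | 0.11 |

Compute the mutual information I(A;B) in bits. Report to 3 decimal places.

Marginals: p(A) = (0.1300, 0.7200, 0.1500), p(B) = (0.3400, 0.2300, 0.4300).
I(A;B) = H(A) + H(B) − H(A,B).
H(A) = 1.1344, H(B) = 1.5404, H(A,B) = 2.4468.
I(A;B) = 1.1344 + 1.5404 − 2.4468 = 0.228 bits.

0.228 bits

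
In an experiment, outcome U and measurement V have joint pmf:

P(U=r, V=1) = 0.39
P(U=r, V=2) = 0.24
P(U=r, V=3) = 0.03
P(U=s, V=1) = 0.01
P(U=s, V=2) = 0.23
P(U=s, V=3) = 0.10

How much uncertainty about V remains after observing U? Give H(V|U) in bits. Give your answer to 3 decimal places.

Marginals: p(U) = (0.6600, 0.3400), p(V) = (0.4000, 0.4700, 0.1300).
H(V|U) = Σ p(U) · H(V|U=·).
  U=r: p=0.6600, H(V|U=r) = 1.1819
  U=s: p=0.3400, H(V|U=s) = 1.0504
Weighted sum = 1.137 bits.

1.137 bits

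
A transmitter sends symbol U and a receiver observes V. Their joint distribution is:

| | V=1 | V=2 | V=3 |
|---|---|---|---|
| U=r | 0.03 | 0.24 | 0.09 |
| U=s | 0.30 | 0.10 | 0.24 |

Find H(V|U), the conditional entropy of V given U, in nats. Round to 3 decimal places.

Marginals: p(U) = (0.3600, 0.6400), p(V) = (0.3300, 0.3400, 0.3300).
H(V|U) = Σ p(U) · H(V|U=·).
  U=r: p=0.3600, H(V|U=r) = 0.8240
  U=s: p=0.6400, H(V|U=s) = 1.0130
Weighted sum = 0.945 nats.

0.945 nats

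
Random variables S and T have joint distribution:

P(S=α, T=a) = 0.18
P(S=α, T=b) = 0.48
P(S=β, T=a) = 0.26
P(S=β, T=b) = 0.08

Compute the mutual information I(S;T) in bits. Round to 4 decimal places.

0.1640 bits

Marginals: p(S) = (0.6600, 0.3400), p(T) = (0.4400, 0.5600).
I(S;T) = H(S) + H(T) − H(S,T).
H(S) = 0.9248, H(T) = 0.9896, H(S,T) = 1.7504.
I(S;T) = 0.9248 + 0.9896 − 1.7504 = 0.1640 bits.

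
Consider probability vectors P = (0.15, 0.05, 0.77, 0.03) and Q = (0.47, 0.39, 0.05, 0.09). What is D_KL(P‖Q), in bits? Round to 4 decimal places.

D(P‖Q) = Σ p·log₂(p/q).
  0.15·log₂(0.15/0.47) = -0.24715
  0.05·log₂(0.05/0.39) = -0.14817
  0.77·log₂(0.77/0.05) = 3.03754
  0.03·log₂(0.03/0.09) = -0.04755
D(P‖Q) = 2.5947 bits.

2.5947 bits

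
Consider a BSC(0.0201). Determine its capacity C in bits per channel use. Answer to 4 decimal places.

Binary symmetric channel: C = 1 − h₂(ε) where h₂ is the binary entropy function.
h₂(0.0201) = −0.0201·log₂0.0201 − 0.9799·log₂0.9799 = 0.1420.
C = 1 − 0.1420 = 0.8580 bits per channel use.

0.8580 bits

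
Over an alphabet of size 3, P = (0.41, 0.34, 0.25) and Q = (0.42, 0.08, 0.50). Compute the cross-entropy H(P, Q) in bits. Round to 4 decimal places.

2.0020 bits

H(P,Q) = −Σ p·log₂ q.
  −0.41·log₂(0.42) = 0.51313
  −0.34·log₂(0.08) = 1.23891
  −0.25·log₂(0.50) = 0.25000
H(P,Q) = 2.0020 bits.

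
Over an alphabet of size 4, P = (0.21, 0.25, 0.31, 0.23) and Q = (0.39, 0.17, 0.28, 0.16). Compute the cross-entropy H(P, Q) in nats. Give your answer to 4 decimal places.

H(P,Q) = −Σ p·ln q.
  −0.21·ln(0.39) = 0.19774
  −0.25·ln(0.17) = 0.44299
  −0.31·ln(0.28) = 0.39462
  −0.23·ln(0.16) = 0.42149
H(P,Q) = 1.4568 nats.

1.4568 nats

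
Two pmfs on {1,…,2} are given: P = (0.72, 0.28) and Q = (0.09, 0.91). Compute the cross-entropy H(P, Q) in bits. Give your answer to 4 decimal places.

H(P,Q) = −Σ p·log₂ q.
  −0.72·log₂(0.09) = 2.50123
  −0.28·log₂(0.91) = 0.03810
H(P,Q) = 2.5393 bits.

2.5393 bits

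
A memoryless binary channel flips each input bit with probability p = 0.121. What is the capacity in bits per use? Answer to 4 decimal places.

0.4678 bits

Binary symmetric channel: C = 1 − h₂(ε) where h₂ is the binary entropy function.
h₂(0.121) = −0.121·log₂0.121 − 0.879·log₂0.879 = 0.5322.
C = 1 − 0.5322 = 0.4678 bits per channel use.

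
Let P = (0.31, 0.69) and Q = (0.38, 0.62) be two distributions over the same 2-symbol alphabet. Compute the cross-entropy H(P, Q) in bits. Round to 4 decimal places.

H(P,Q) = −Σ p·log₂ q.
  −0.31·log₂(0.38) = 0.43274
  −0.69·log₂(0.62) = 0.47587
H(P,Q) = 0.9086 bits.

0.9086 bits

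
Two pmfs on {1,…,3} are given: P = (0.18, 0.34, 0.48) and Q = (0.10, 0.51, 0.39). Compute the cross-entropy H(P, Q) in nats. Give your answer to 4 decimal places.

H(P,Q) = −Σ p·ln q.
  −0.18·ln(0.10) = 0.41447
  −0.34·ln(0.51) = 0.22894
  −0.48·ln(0.39) = 0.45197
H(P,Q) = 1.0954 nats.

1.0954 nats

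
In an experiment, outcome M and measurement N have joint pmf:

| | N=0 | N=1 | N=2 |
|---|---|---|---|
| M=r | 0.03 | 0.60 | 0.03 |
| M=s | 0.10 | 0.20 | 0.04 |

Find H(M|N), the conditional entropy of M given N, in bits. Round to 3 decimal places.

0.819 bits

Chain rule: H(M|N) = H(M,N) − H(N).
Marginals: p(M) = (0.6600, 0.3400), p(N) = (0.1300, 0.8000, 0.0700).
H(M,N) = 1.7280 bits; H(N) = 0.9087 bits.
H(M|N) = 1.7280 − 0.9087 = 0.819 bits.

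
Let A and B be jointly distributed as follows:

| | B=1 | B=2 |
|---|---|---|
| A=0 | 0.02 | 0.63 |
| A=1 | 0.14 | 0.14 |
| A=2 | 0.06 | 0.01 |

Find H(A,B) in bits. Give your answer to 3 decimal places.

1.637 bits

H(A,B) = −Σ p(x,y)·log₂ p(x,y) over all 6 cells.
  cell (0,1): −0.02·log₂0.02 = 0.1129
  cell (0,2): −0.63·log₂0.63 = 0.4199
  cell (1,1): −0.14·log₂0.14 = 0.3971
  cell (1,2): −0.14·log₂0.14 = 0.3971
  cell (2,1): −0.06·log₂0.06 = 0.2435
  cell (2,2): −0.01·log₂0.01 = 0.0664
Sum = 1.637 bits.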